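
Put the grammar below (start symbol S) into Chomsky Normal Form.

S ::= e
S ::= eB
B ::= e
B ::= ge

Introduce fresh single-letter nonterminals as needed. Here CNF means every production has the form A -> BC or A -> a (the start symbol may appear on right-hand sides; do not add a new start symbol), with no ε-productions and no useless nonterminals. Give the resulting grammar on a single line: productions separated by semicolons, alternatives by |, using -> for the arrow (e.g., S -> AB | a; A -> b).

S -> e | CB; A -> g; B -> e | AC; C -> e

No ε-productions.
No unit productions to eliminate.
TERM: introduce C -> e, A -> g and substitute in every rule of length ≥2.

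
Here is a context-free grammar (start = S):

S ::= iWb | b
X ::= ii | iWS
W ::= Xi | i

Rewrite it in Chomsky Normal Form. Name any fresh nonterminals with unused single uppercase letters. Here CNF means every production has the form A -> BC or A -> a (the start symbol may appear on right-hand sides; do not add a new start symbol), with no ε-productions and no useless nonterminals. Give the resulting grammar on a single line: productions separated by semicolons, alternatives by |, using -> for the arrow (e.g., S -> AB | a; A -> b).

S -> b | AC; A -> i; B -> b; C -> WB; D -> WS; W -> i | XA; X -> AA | AD

No ε-productions.
No unit productions to eliminate.
TERM: introduce B -> b, A -> i and substitute in every rule of length ≥2.
BIN: S -> AWB becomes S -> AC, C -> WB; X -> AWS becomes X -> AD, D -> WS.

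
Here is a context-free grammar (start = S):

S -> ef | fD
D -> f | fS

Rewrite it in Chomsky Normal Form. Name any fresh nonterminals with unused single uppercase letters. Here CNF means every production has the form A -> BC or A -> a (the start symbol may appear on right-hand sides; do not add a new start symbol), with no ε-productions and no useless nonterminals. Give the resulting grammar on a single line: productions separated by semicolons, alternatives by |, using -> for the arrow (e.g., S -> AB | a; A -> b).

No ε-productions.
No unit productions to eliminate.
TERM: introduce B -> e, A -> f and substitute in every rule of length ≥2.

S -> AD | BA; A -> f; B -> e; D -> f | AS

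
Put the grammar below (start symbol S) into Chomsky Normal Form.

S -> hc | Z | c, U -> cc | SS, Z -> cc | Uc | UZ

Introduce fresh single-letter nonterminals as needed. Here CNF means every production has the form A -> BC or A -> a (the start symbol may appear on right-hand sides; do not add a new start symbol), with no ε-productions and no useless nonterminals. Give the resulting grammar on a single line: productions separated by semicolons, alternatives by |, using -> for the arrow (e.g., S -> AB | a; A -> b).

No ε-productions.
After unit-elimination: S -> c | UZ | Uc | cc | hc; U -> SS | cc; Z -> UZ | Uc | cc.
TERM: introduce A -> c, B -> h and substitute in every rule of length ≥2.

S -> c | AA | BA | UA | UZ; A -> c; B -> h; U -> AA | SS; Z -> AA | UA | UZ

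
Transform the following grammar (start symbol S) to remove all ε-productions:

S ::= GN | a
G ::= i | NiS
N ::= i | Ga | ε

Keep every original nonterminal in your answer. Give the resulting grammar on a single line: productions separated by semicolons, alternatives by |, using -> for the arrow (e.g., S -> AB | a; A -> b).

S -> G | a | GN; G -> i | iS | NiS; N -> i | Ga

Nullable set: {N}.
S -> GN: N nullable, giving G | GN.
G -> NiS: N nullable, giving NiS | iS.
Drop N -> ε.
Unchanged (no nullable symbols): S -> a; G -> i; N -> Ga; N -> i.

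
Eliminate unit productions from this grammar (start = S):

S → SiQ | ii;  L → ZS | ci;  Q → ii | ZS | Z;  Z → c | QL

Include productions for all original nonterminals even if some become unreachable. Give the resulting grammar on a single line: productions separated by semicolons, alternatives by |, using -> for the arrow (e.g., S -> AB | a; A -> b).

S -> ii | SiQ; L -> ZS | ci; Q -> c | QL | ZS | ii; Z -> c | QL

Unit productions: Q->Z.
Unit pairs (A ⇒* B via units): (Q,Z).
S: inherits non-unit rules of {S} → SiQ | ii.
L: inherits non-unit rules of {L} → ZS | ci.
Q: inherits non-unit rules of {Q, Z} → QL | ZS | c | ii.
Z: inherits non-unit rules of {Z} → QL | c.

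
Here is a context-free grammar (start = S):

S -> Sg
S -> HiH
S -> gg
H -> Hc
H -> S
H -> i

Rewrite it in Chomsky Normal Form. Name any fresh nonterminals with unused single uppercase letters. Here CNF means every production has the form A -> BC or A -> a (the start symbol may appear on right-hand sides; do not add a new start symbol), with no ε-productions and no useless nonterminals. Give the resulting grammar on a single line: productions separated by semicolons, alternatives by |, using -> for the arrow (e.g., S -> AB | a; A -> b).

No ε-productions.
After unit-elimination: S -> Sg | gg | HiH; H -> i | Hc | Sg | gg | HiH.
TERM: introduce A -> c, C -> g, B -> i and substitute in every rule of length ≥2.
BIN: H -> HBH becomes H -> HD, D -> BH; S -> HBH becomes S -> HE, E -> BH.

S -> CC | HE | SC; A -> c; B -> i; C -> g; D -> BH; E -> BH; H -> i | CC | HA | HD | SC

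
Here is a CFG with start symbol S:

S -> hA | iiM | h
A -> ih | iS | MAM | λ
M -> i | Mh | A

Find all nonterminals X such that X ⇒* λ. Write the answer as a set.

{A, M}

Directly nullable (have an ε-rule): {A}.
M is nullable via M -> A (every symbol on the right is already known nullable).
Not nullable: S — each has a terminal in every rule's right-hand side or depends on a non-nullable symbol.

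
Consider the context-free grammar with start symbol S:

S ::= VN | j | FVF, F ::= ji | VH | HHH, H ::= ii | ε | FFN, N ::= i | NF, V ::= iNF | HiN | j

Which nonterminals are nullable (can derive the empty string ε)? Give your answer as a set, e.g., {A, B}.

{F, H}

Directly nullable (have an ε-rule): {H}.
F is nullable via F -> HHH (every symbol on the right is already known nullable).
Not nullable: N, S, V — each has a terminal in every rule's right-hand side or depends on a non-nullable symbol.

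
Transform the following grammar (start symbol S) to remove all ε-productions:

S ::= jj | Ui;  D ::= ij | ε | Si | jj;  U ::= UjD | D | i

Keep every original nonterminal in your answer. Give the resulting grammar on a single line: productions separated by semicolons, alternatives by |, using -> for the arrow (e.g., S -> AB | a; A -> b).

Nullable set: {D, U}.
S -> Ui: U nullable, giving Ui | i.
Drop D -> ε.
U -> D: D nullable, giving D.
U -> UjD: U, D nullable, giving Uj | UjD | j | jD.
Unchanged (no nullable symbols): S -> jj; D -> Si; D -> ij; D -> jj; U -> i.

S -> i | Ui | jj; D -> Si | ij | jj; U -> D | i | j | Uj | jD | UjD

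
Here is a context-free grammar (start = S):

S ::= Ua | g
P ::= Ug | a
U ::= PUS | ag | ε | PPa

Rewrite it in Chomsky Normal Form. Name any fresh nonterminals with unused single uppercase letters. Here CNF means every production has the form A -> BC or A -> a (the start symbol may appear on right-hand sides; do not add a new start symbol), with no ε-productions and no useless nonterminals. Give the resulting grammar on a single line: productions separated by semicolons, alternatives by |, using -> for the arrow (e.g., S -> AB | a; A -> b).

Nullable: {U}; after ε-elimination: S -> a | g | Ua; P -> a | g | Ug; U -> PS | ag | PPa | PUS.
No unit productions to eliminate.
TERM: introduce B -> a, A -> g and substitute in every rule of length ≥2.
BIN: U -> PPB becomes U -> PC, C -> PB; U -> PUS becomes U -> PD, D -> US.

S -> a | g | UB; A -> g; B -> a; C -> PB; D -> US; P -> a | g | UA; U -> BA | PC | PD | PS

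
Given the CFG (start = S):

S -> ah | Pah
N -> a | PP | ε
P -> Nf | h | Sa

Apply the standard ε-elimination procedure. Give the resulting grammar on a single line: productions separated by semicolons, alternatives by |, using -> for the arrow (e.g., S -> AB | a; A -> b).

Nullable set: {N}.
Drop N -> ε.
P -> Nf: N nullable, giving Nf | f.
Unchanged (no nullable symbols): S -> Pah; S -> ah; N -> PP; N -> a; P -> Sa; P -> h.

S -> ah | Pah; N -> a | PP; P -> f | h | Nf | Sa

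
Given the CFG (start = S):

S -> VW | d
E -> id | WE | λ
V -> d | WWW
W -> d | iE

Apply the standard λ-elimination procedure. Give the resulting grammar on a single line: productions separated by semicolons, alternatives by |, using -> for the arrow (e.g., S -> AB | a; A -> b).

S -> d | VW; E -> W | WE | id; V -> d | WWW; W -> d | i | iE

Nullable set: {E}.
Drop E -> λ.
E -> WE: E nullable, giving W | WE.
W -> iE: E nullable, giving i | iE.
Unchanged (no nullable symbols): S -> VW; S -> d; E -> id; V -> WWW; V -> d; W -> d.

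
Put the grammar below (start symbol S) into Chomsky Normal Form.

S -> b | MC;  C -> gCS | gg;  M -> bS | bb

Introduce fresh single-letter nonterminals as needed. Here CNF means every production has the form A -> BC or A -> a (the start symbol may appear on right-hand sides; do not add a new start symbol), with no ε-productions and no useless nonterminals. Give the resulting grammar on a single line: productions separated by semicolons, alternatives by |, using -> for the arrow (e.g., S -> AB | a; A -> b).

No ε-productions.
No unit productions to eliminate.
TERM: introduce B -> b, A -> g and substitute in every rule of length ≥2.
BIN: C -> ACS becomes C -> AD, D -> CS.

S -> b | MC; A -> g; B -> b; C -> AA | AD; D -> CS; M -> BB | BS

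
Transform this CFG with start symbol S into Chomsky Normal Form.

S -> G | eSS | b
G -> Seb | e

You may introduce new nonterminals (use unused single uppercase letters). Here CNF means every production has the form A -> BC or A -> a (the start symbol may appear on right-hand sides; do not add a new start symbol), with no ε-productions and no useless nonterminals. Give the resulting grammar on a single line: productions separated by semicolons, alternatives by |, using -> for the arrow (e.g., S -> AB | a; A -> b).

S -> b | e | AD | SE; A -> e; B -> b; D -> SS; E -> AB

No ε-productions.
After unit-elimination: S -> b | e | Seb | eSS; G -> e | Seb.
TERM: introduce B -> b, A -> e and substitute in every rule of length ≥2.
BIN: G -> SAB becomes G -> SC, C -> AB; S -> ASS becomes S -> AD, D -> SS; S -> SAB becomes S -> SE, E -> AB.
Drop unreachable/unproductive: G.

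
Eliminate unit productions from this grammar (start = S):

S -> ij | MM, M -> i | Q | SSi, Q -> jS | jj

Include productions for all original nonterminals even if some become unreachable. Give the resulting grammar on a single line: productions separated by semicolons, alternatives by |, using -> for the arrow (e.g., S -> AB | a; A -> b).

S -> MM | ij; M -> i | jS | jj | SSi; Q -> jS | jj

Unit productions: M->Q.
Unit pairs (A ⇒* B via units): (M,Q).
S: inherits non-unit rules of {S} → MM | ij.
M: inherits non-unit rules of {M, Q} → SSi | i | jS | jj.
Q: inherits non-unit rules of {Q} → jS | jj.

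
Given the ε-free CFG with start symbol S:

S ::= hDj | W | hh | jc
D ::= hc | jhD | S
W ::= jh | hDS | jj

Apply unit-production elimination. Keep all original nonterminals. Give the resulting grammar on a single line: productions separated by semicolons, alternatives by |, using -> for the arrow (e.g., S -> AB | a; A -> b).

Unit productions: D->S, S->W.
Unit pairs (A ⇒* B via units): (D,S), (D,W), (S,W).
S: inherits non-unit rules of {S, W} → hDS | hDj | hh | jc | jh | jj.
D: inherits non-unit rules of {D, S, W} → hDS | hDj | hc | hh | jc | jh | jhD | jj.
W: inherits non-unit rules of {W} → hDS | jh | jj.

S -> hh | jc | jh | jj | hDS | hDj; D -> hc | hh | jc | jh | jj | hDS | hDj | jhD; W -> jh | jj | hDS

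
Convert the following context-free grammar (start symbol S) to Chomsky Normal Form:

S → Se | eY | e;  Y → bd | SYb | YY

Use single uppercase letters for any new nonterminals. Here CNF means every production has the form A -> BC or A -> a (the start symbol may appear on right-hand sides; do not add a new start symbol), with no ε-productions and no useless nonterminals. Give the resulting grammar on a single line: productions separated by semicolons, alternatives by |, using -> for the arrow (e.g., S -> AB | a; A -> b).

No ε-productions.
No unit productions to eliminate.
TERM: introduce B -> b, C -> d, A -> e and substitute in every rule of length ≥2.
BIN: Y -> SYB becomes Y -> SD, D -> YB.

S -> e | AY | SA; A -> e; B -> b; C -> d; D -> YB; Y -> BC | SD | YY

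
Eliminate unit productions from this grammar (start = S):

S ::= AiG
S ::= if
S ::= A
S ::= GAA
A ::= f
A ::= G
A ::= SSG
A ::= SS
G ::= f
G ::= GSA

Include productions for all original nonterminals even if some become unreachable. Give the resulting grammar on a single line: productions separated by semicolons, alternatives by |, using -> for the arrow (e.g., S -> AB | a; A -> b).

S -> f | SS | if | AiG | GAA | GSA | SSG; A -> f | SS | GSA | SSG; G -> f | GSA

Unit productions: A->G, S->A.
Unit pairs (A ⇒* B via units): (A,G), (S,A), (S,G).
S: inherits non-unit rules of {A, G, S} → AiG | GAA | GSA | SS | SSG | f | if.
A: inherits non-unit rules of {A, G} → GSA | SS | SSG | f.
G: inherits non-unit rules of {G} → GSA | f.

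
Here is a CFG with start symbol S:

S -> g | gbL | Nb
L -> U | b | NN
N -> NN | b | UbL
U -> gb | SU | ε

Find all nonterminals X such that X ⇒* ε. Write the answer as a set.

{L, U}

Directly nullable (have an ε-rule): {U}.
L is nullable via L -> U (every symbol on the right is already known nullable).
Not nullable: N, S — each has a terminal in every rule's right-hand side or depends on a non-nullable symbol.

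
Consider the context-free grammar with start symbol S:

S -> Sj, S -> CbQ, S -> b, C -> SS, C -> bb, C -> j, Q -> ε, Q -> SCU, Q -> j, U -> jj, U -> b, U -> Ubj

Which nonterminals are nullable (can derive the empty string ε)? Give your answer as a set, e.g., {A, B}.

{Q}

Directly nullable (have an ε-rule): {Q}.
Not nullable: C, S, U — each has a terminal in every rule's right-hand side or depends on a non-nullable symbol.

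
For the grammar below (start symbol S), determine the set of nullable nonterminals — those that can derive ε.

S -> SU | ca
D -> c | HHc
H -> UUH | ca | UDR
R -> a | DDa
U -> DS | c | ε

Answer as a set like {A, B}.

Directly nullable (have an ε-rule): {U}.
Not nullable: D, H, R, S — each has a terminal in every rule's right-hand side or depends on a non-nullable symbol.

{U}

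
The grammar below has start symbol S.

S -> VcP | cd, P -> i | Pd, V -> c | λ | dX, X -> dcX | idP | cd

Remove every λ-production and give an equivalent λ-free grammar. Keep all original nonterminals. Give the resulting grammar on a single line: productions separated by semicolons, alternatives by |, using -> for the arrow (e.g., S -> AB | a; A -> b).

S -> cP | cd | VcP; P -> i | Pd; V -> c | dX; X -> cd | dcX | idP

Nullable set: {V}.
S -> VcP: V nullable, giving VcP | cP.
Drop V -> λ.
Unchanged (no nullable symbols): S -> cd; P -> Pd; P -> i; V -> c; V -> dX; X -> cd; X -> dcX; X -> idP.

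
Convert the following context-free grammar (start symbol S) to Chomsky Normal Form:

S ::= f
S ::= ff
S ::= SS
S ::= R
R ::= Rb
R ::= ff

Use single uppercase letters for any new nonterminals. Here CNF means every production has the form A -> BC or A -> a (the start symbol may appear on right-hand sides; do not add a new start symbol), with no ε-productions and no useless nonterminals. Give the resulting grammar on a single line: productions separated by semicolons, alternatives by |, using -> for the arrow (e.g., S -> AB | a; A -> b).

S -> f | BB | RA | SS; A -> b; B -> f; R -> BB | RA

No ε-productions.
After unit-elimination: S -> f | Rb | SS | ff; R -> Rb | ff.
TERM: introduce A -> b, B -> f and substitute in every rule of length ≥2.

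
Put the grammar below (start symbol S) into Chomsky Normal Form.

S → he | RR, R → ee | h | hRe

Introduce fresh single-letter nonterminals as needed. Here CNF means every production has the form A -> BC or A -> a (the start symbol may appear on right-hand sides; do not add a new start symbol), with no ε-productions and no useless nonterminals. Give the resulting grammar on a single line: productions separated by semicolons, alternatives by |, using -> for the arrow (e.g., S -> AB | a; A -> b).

No ε-productions.
No unit productions to eliminate.
TERM: introduce A -> e, B -> h and substitute in every rule of length ≥2.
BIN: R -> BRA becomes R -> BC, C -> RA.

S -> BA | RR; A -> e; B -> h; C -> RA; R -> h | AA | BC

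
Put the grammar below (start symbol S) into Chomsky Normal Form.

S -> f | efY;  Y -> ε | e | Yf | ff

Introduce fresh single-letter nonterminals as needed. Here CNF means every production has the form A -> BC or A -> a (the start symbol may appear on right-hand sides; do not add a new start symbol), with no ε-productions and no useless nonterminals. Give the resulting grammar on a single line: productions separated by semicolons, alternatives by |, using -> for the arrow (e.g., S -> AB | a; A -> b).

Nullable: {Y}; after ε-elimination: S -> f | ef | efY; Y -> e | f | Yf | ff.
No unit productions to eliminate.
TERM: introduce A -> e, B -> f and substitute in every rule of length ≥2.
BIN: S -> ABY becomes S -> AC, C -> BY.

S -> f | AB | AC; A -> e; B -> f; C -> BY; Y -> e | f | BB | YB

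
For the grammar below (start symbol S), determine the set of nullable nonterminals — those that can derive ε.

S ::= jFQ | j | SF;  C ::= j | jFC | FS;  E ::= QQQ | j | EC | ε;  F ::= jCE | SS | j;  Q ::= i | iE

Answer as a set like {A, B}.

Directly nullable (have an ε-rule): {E}.
Not nullable: C, F, Q, S — each has a terminal in every rule's right-hand side or depends on a non-nullable symbol.

{E}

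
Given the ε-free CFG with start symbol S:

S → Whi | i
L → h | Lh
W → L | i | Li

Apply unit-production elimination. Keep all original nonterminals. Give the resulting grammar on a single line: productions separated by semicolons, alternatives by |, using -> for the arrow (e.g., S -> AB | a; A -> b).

Unit productions: W->L.
Unit pairs (A ⇒* B via units): (W,L).
S: inherits non-unit rules of {S} → Whi | i.
L: inherits non-unit rules of {L} → Lh | h.
W: inherits non-unit rules of {L, W} → Lh | Li | h | i.

S -> i | Whi; L -> h | Lh; W -> h | i | Lh | Li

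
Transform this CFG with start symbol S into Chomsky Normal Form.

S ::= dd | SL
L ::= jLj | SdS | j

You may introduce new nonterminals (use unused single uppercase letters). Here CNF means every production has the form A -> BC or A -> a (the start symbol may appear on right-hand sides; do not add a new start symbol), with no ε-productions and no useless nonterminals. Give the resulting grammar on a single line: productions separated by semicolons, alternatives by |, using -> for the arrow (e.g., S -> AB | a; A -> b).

No ε-productions.
No unit productions to eliminate.
TERM: introduce A -> d, B -> j and substitute in every rule of length ≥2.
BIN: L -> BLB becomes L -> BC, C -> LB; L -> SAS becomes L -> SD, D -> AS.

S -> AA | SL; A -> d; B -> j; C -> LB; D -> AS; L -> j | BC | SD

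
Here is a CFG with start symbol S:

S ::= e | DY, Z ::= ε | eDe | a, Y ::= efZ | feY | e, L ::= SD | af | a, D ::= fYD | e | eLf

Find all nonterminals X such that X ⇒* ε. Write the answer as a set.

{Z}

Directly nullable (have an ε-rule): {Z}.
Not nullable: D, L, S, Y — each has a terminal in every rule's right-hand side or depends on a non-nullable symbol.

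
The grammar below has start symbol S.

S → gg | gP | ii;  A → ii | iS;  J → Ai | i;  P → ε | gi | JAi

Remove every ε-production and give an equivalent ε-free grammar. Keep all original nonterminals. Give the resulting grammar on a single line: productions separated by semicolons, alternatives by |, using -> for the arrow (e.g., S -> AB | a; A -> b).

S -> g | gP | gg | ii; A -> iS | ii; J -> i | Ai; P -> gi | JAi

Nullable set: {P}.
S -> gP: P nullable, giving g | gP.
Drop P -> ε.
Unchanged (no nullable symbols): S -> gg; S -> ii; A -> iS; A -> ii; J -> Ai; J -> i; P -> JAi; P -> gi.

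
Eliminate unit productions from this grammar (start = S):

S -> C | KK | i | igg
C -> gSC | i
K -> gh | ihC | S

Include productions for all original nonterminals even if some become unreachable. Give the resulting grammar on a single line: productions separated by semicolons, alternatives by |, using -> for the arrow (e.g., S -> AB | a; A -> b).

S -> i | KK | gSC | igg; C -> i | gSC; K -> i | KK | gh | gSC | igg | ihC

Unit productions: K->S, S->C.
Unit pairs (A ⇒* B via units): (K,C), (K,S), (S,C).
S: inherits non-unit rules of {C, S} → KK | gSC | i | igg.
C: inherits non-unit rules of {C} → gSC | i.
K: inherits non-unit rules of {C, K, S} → KK | gSC | gh | i | igg | ihC.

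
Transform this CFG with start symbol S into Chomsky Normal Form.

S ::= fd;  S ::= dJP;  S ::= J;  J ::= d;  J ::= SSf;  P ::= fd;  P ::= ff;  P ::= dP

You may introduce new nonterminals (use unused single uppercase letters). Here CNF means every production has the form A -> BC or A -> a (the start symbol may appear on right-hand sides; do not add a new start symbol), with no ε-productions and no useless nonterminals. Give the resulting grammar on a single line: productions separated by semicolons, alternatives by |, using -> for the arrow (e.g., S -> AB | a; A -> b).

No ε-productions.
After unit-elimination: S -> d | fd | SSf | dJP; J -> d | SSf; P -> dP | fd | ff.
TERM: introduce B -> d, A -> f and substitute in every rule of length ≥2.
BIN: J -> SSA becomes J -> SC, C -> SA; S -> BJP becomes S -> BD, D -> JP; S -> SSA becomes S -> SE, E -> SA.

S -> d | AB | BD | SE; A -> f; B -> d; C -> SA; D -> JP; E -> SA; J -> d | SC; P -> AA | AB | BP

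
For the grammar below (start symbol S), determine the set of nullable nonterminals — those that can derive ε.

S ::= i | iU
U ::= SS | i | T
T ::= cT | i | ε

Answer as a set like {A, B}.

Directly nullable (have an ε-rule): {T}.
U is nullable via U -> T (every symbol on the right is already known nullable).
Not nullable: S — each has a terminal in every rule's right-hand side or depends on a non-nullable symbol.

{T, U}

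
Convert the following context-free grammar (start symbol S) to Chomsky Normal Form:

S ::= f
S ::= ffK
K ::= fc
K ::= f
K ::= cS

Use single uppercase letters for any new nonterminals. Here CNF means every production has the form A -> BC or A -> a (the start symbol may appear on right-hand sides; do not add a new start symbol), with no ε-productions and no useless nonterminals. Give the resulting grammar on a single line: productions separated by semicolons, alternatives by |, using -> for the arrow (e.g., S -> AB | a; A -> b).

S -> f | BC; A -> c; B -> f; C -> BK; K -> f | AS | BA

No ε-productions.
No unit productions to eliminate.
TERM: introduce A -> c, B -> f and substitute in every rule of length ≥2.
BIN: S -> BBK becomes S -> BC, C -> BK.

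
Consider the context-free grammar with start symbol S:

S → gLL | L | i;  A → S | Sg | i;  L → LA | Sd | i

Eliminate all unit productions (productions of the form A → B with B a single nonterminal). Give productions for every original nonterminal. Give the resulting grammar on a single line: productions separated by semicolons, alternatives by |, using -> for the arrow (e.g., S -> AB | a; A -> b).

Unit productions: A->S, S->L.
Unit pairs (A ⇒* B via units): (A,L), (A,S), (S,L).
S: inherits non-unit rules of {L, S} → LA | Sd | gLL | i.
A: inherits non-unit rules of {A, L, S} → LA | Sd | Sg | gLL | i.
L: inherits non-unit rules of {L} → LA | Sd | i.

S -> i | LA | Sd | gLL; A -> i | LA | Sd | Sg | gLL; L -> i | LA | Sd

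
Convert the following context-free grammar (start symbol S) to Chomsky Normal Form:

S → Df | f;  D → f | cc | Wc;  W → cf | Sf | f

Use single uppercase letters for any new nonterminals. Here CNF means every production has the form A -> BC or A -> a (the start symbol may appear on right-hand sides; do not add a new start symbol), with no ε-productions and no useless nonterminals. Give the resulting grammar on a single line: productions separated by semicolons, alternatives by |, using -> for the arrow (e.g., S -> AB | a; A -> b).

S -> f | DB; A -> c; B -> f; D -> f | AA | WA; W -> f | AB | SB

No ε-productions.
No unit productions to eliminate.
TERM: introduce A -> c, B -> f and substitute in every rule of length ≥2.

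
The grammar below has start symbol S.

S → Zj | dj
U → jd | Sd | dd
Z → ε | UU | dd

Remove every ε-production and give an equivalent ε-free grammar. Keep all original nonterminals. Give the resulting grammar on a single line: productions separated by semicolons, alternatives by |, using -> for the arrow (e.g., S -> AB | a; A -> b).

Nullable set: {Z}.
S -> Zj: Z nullable, giving Zj | j.
Drop Z -> ε.
Unchanged (no nullable symbols): S -> dj; U -> Sd; U -> dd; U -> jd; Z -> UU; Z -> dd.

S -> j | Zj | dj; U -> Sd | dd | jd; Z -> UU | dd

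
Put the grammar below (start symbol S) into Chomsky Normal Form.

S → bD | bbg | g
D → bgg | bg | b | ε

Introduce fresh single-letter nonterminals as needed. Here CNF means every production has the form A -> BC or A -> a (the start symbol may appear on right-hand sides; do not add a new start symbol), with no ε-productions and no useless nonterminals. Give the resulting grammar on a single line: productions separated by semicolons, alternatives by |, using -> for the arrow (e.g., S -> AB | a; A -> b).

Nullable: {D}; after ε-elimination: S -> b | g | bD | bbg; D -> b | bg | bgg.
No unit productions to eliminate.
TERM: introduce A -> b, B -> g and substitute in every rule of length ≥2.
BIN: D -> ABB becomes D -> AC, C -> BB; S -> AAB becomes S -> AE, E -> AB.

S -> b | g | AD | AE; A -> b; B -> g; C -> BB; D -> b | AB | AC; E -> AB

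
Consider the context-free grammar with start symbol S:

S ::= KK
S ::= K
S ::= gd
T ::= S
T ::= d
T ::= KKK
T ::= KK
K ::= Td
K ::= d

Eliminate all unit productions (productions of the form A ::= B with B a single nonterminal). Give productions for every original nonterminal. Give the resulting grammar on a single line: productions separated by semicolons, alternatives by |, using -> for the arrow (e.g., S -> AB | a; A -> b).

S -> d | KK | Td | gd; K -> d | Td; T -> d | KK | Td | gd | KKK

Unit productions: S->K, T->S.
Unit pairs (A ⇒* B via units): (S,K), (T,K), (T,S).
S: inherits non-unit rules of {K, S} → KK | Td | d | gd.
K: inherits non-unit rules of {K} → Td | d.
T: inherits non-unit rules of {K, S, T} → KK | KKK | Td | d | gd.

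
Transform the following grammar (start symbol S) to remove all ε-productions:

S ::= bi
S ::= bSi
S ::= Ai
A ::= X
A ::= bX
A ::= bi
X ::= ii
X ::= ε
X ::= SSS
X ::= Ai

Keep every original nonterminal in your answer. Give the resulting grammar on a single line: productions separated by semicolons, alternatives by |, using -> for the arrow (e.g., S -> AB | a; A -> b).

S -> i | Ai | bi | bSi; A -> X | b | bX | bi; X -> i | Ai | ii | SSS

Nullable set: {A, X}.
S -> Ai: A nullable, giving Ai | i.
A -> X: X nullable, giving X.
A -> bX: X nullable, giving b | bX.
Drop X -> ε.
X -> Ai: A nullable, giving Ai | i.
Unchanged (no nullable symbols): S -> bSi; S -> bi; A -> bi; X -> SSS; X -> ii.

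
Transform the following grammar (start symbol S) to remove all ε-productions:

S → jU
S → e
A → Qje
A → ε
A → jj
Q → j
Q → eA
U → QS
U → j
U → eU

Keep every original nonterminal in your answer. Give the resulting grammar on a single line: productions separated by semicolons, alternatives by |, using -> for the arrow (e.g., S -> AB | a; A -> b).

S -> e | jU; A -> jj | Qje; Q -> e | j | eA; U -> j | QS | eU

Nullable set: {A}.
Drop A -> ε.
Q -> eA: A nullable, giving e | eA.
Unchanged (no nullable symbols): S -> e; S -> jU; A -> Qje; A -> jj; Q -> j; U -> QS; U -> eU; U -> j.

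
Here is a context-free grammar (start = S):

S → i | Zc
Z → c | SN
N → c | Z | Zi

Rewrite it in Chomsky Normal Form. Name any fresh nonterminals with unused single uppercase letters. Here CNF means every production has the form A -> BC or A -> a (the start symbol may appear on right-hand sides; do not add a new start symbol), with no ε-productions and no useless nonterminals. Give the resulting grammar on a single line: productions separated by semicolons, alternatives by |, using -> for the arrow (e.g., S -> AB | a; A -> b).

S -> i | ZB; A -> i; B -> c; N -> c | SN | ZA; Z -> c | SN

No ε-productions.
After unit-elimination: S -> i | Zc; N -> c | SN | Zi; Z -> c | SN.
TERM: introduce B -> c, A -> i and substitute in every rule of length ≥2.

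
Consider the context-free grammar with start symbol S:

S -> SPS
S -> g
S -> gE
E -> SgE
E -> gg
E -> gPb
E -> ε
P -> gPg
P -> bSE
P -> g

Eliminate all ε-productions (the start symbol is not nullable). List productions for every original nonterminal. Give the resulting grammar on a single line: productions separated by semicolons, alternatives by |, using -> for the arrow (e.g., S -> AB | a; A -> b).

Nullable set: {E}.
S -> gE: E nullable, giving g | gE.
Drop E -> ε.
E -> SgE: E nullable, giving Sg | SgE.
P -> bSE: E nullable, giving bS | bSE.
Unchanged (no nullable symbols): S -> SPS; S -> g; E -> gPb; E -> gg; P -> g; P -> gPg.

S -> g | gE | SPS; E -> Sg | gg | SgE | gPb; P -> g | bS | bSE | gPg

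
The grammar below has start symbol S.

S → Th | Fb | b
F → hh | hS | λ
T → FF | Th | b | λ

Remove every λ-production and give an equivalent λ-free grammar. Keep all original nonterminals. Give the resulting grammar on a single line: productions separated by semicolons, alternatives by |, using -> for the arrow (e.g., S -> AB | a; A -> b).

Nullable set: {F, T}.
S -> Fb: F nullable, giving Fb | b.
S -> Th: T nullable, giving Th | h.
Drop F -> λ.
Drop T -> λ.
T -> FF: F, F nullable, giving F | FF.
T -> Th: T nullable, giving Th | h.
Unchanged (no nullable symbols): S -> b; F -> hS; F -> hh; T -> b.

S -> b | h | Fb | Th; F -> hS | hh; T -> F | b | h | FF | Th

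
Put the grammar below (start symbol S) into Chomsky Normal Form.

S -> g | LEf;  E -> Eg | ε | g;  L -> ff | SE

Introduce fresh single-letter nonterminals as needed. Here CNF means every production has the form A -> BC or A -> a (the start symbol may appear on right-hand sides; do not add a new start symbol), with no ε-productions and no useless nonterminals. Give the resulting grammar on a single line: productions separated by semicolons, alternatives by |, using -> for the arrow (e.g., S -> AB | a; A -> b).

S -> g | LB | LD; A -> g; B -> f; C -> EB; D -> EB; E -> g | EA; L -> g | BB | LB | LC | SE

Nullable: {E}; after ε-elimination: S -> g | Lf | LEf; E -> g | Eg; L -> S | SE | ff.
After unit-elimination: S -> g | Lf | LEf; E -> g | Eg; L -> g | Lf | SE | ff | LEf.
TERM: introduce B -> f, A -> g and substitute in every rule of length ≥2.
BIN: L -> LEB becomes L -> LC, C -> EB; S -> LEB becomes S -> LD, D -> EB.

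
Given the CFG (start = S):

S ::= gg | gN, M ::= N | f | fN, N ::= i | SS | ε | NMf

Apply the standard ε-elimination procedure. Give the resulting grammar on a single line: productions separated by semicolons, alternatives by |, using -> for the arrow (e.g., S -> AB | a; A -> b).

Nullable set: {M, N}.
S -> gN: N nullable, giving g | gN.
M -> N: N nullable, giving N.
M -> fN: N nullable, giving f | fN.
Drop N -> ε.
N -> NMf: N, M nullable, giving Mf | NMf | Nf | f.
Unchanged (no nullable symbols): S -> gg; M -> f; N -> SS; N -> i.

S -> g | gN | gg; M -> N | f | fN; N -> f | i | Mf | Nf | SS | NMf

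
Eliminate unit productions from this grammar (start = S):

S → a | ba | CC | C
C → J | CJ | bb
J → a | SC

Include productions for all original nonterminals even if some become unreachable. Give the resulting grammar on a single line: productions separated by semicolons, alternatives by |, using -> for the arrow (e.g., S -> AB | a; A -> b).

Unit productions: C->J, S->C.
Unit pairs (A ⇒* B via units): (C,J), (S,C), (S,J).
S: inherits non-unit rules of {C, J, S} → CC | CJ | SC | a | ba | bb.
C: inherits non-unit rules of {C, J} → CJ | SC | a | bb.
J: inherits non-unit rules of {J} → SC | a.

S -> a | CC | CJ | SC | ba | bb; C -> a | CJ | SC | bb; J -> a | SC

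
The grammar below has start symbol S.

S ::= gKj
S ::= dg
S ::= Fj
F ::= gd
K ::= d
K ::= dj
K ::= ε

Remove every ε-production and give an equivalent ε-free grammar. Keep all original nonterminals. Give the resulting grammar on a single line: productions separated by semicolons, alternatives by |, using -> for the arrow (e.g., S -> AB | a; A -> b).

Nullable set: {K}.
S -> gKj: K nullable, giving gKj | gj.
Drop K -> ε.
Unchanged (no nullable symbols): S -> Fj; S -> dg; F -> gd; K -> d; K -> dj.

S -> Fj | dg | gj | gKj; F -> gd; K -> d | dj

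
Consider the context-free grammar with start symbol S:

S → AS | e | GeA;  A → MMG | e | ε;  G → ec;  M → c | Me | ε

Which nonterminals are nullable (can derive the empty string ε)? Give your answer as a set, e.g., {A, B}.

{A, M}

Directly nullable (have an ε-rule): {A, M}.
Not nullable: G, S — each has a terminal in every rule's right-hand side or depends on a non-nullable symbol.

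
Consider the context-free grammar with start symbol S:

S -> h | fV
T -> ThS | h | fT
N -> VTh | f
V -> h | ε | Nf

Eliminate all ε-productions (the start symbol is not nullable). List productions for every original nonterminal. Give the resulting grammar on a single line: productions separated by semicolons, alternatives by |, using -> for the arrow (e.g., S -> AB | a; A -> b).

Nullable set: {V}.
S -> fV: V nullable, giving f | fV.
N -> VTh: V nullable, giving Th | VTh.
Drop V -> ε.
Unchanged (no nullable symbols): S -> h; N -> f; T -> ThS; T -> fT; T -> h; V -> Nf; V -> h.

S -> f | h | fV; N -> f | Th | VTh; T -> h | fT | ThS; V -> h | Nf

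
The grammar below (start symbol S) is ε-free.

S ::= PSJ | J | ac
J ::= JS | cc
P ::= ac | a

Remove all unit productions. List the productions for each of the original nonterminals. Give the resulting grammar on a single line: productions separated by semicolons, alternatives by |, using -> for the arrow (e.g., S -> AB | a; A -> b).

S -> JS | ac | cc | PSJ; J -> JS | cc; P -> a | ac

Unit productions: S->J.
Unit pairs (A ⇒* B via units): (S,J).
S: inherits non-unit rules of {J, S} → JS | PSJ | ac | cc.
J: inherits non-unit rules of {J} → JS | cc.
P: inherits non-unit rules of {P} → a | ac.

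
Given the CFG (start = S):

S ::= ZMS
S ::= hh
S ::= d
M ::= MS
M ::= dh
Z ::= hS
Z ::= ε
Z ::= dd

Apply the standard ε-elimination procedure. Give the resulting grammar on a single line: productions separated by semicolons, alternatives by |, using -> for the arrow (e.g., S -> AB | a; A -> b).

S -> d | MS | hh | ZMS; M -> MS | dh; Z -> dd | hS

Nullable set: {Z}.
S -> ZMS: Z nullable, giving MS | ZMS.
Drop Z -> ε.
Unchanged (no nullable symbols): S -> d; S -> hh; M -> MS; M -> dh; Z -> dd; Z -> hS.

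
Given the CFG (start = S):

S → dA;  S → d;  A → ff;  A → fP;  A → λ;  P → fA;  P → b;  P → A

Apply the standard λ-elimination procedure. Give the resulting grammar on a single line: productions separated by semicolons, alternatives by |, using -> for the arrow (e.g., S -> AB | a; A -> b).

Nullable set: {A, P}.
S -> dA: A nullable, giving d | dA.
Drop A -> λ.
A -> fP: P nullable, giving f | fP.
P -> A: A nullable, giving A.
P -> fA: A nullable, giving f | fA.
Unchanged (no nullable symbols): S -> d; A -> ff; P -> b.

S -> d | dA; A -> f | fP | ff; P -> A | b | f | fA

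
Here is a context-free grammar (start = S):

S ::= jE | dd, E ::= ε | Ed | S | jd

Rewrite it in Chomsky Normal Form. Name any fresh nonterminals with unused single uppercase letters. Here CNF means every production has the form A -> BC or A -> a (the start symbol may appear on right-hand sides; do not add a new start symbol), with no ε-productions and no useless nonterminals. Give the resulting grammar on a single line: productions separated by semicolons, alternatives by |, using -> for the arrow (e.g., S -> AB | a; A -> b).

S -> j | AA | BE; A -> d; B -> j; E -> d | j | AA | BA | BE | EA

Nullable: {E}; after ε-elimination: S -> j | dd | jE; E -> S | d | Ed | jd.
After unit-elimination: S -> j | dd | jE; E -> d | j | Ed | dd | jE | jd.
TERM: introduce A -> d, B -> j and substitute in every rule of length ≥2.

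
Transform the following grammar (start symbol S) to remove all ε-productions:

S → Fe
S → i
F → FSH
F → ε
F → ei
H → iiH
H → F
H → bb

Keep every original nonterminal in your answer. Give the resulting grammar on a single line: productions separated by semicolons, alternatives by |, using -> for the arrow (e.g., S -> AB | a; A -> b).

Nullable set: {F, H}.
S -> Fe: F nullable, giving Fe | e.
Drop F -> ε.
F -> FSH: F, H nullable, giving FS | FSH | S | SH.
H -> F: F nullable, giving F.
H -> iiH: H nullable, giving ii | iiH.
Unchanged (no nullable symbols): S -> i; F -> ei; H -> bb.

S -> e | i | Fe; F -> S | FS | SH | ei | FSH; H -> F | bb | ii | iiH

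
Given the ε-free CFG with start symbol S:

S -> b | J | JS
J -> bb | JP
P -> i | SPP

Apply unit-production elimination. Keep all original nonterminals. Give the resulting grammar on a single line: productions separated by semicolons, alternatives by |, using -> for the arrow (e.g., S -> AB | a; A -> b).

S -> b | JP | JS | bb; J -> JP | bb; P -> i | SPP

Unit productions: S->J.
Unit pairs (A ⇒* B via units): (S,J).
S: inherits non-unit rules of {J, S} → JP | JS | b | bb.
J: inherits non-unit rules of {J} → JP | bb.
P: inherits non-unit rules of {P} → SPP | i.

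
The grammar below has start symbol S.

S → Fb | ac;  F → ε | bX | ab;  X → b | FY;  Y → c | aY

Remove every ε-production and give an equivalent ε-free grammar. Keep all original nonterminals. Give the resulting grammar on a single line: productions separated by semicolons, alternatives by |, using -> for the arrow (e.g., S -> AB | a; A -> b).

Nullable set: {F}.
S -> Fb: F nullable, giving Fb | b.
Drop F -> ε.
X -> FY: F nullable, giving FY | Y.
Unchanged (no nullable symbols): S -> ac; F -> ab; F -> bX; X -> b; Y -> aY; Y -> c.

S -> b | Fb | ac; F -> ab | bX; X -> Y | b | FY; Y -> c | aY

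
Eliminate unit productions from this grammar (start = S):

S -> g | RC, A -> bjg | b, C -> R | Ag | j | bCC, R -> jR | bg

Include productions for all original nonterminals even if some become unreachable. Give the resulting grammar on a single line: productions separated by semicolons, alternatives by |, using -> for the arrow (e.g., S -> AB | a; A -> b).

S -> g | RC; A -> b | bjg; C -> j | Ag | bg | jR | bCC; R -> bg | jR

Unit productions: C->R.
Unit pairs (A ⇒* B via units): (C,R).
S: inherits non-unit rules of {S} → RC | g.
A: inherits non-unit rules of {A} → b | bjg.
C: inherits non-unit rules of {C, R} → Ag | bCC | bg | j | jR.
R: inherits non-unit rules of {R} → bg | jR.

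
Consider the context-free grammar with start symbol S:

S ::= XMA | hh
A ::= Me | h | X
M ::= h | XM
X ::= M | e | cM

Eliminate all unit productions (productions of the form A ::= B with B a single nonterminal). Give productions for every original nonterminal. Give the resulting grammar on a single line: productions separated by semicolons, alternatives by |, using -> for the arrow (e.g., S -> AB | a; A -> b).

Unit productions: A->X, X->M.
Unit pairs (A ⇒* B via units): (A,M), (A,X), (X,M).
S: inherits non-unit rules of {S} → XMA | hh.
A: inherits non-unit rules of {A, M, X} → Me | XM | cM | e | h.
M: inherits non-unit rules of {M} → XM | h.
X: inherits non-unit rules of {M, X} → XM | cM | e | h.

S -> hh | XMA; A -> e | h | Me | XM | cM; M -> h | XM; X -> e | h | XM | cM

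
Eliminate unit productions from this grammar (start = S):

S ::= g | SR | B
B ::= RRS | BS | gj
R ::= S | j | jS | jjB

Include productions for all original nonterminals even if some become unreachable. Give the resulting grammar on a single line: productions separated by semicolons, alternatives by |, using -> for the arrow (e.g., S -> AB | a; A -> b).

Unit productions: R->S, S->B.
Unit pairs (A ⇒* B via units): (R,B), (R,S), (S,B).
S: inherits non-unit rules of {B, S} → BS | RRS | SR | g | gj.
B: inherits non-unit rules of {B} → BS | RRS | gj.
R: inherits non-unit rules of {B, R, S} → BS | RRS | SR | g | gj | j | jS | jjB.

S -> g | BS | SR | gj | RRS; B -> BS | gj | RRS; R -> g | j | BS | SR | gj | jS | RRS | jjB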